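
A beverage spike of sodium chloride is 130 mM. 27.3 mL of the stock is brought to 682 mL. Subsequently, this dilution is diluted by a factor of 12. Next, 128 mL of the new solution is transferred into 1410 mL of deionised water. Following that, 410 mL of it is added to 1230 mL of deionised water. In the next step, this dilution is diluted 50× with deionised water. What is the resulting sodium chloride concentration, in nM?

180 nM

Overall dilution factor = 24.98 × 12 × 12.02 × 4 × 50 = 7.20 × 10⁵.
130 mM / 7.20 × 10⁵ = 1.80 × 10⁻⁴ mM = 180 nM.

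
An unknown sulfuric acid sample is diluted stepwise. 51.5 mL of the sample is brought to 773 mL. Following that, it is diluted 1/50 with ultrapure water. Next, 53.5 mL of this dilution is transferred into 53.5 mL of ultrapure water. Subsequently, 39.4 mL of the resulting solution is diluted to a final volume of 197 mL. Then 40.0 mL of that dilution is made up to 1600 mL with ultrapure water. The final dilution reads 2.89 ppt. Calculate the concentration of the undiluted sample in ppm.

Overall dilution factor = 15.01 × 50 × 2 × 5 × 40 = 3.00 × 10⁵.
Original = 2.89 ppt × 3.00 × 10⁵ = 8.68 × 10⁵ ppt = 0.868 ppm.

0.868 ppm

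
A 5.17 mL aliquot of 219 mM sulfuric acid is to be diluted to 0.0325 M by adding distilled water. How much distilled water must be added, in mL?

0.0325 M = 32.5 mM.
V₂ = C₁V₁/C₂ = 219 × 5.17 / 32.5 = 34.8 mL.
Diluent to add = V₂ − V₁ = 34.8 − 5.17 = 29.7 mL.

29.7 mL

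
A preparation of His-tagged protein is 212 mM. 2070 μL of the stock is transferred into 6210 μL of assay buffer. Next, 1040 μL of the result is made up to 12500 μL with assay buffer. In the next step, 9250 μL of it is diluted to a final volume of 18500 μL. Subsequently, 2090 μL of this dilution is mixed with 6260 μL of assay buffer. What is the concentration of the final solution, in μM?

Overall dilution factor = 4 × 12.02 × 2 × 3.995 = 384.
212 mM / 384 = 0.552 mM = 552 μM.

552 μM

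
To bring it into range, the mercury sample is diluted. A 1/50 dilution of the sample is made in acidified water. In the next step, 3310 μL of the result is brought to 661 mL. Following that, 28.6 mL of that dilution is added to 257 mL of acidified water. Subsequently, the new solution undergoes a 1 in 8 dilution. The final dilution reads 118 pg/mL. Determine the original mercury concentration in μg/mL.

Overall dilution factor = 50 × 199.7 × 9.986 × 8 = 7.98 × 10⁵.
Original = 118 pg/mL × 7.98 × 10⁵ = 9.41 × 10⁷ pg/mL = 94.1 μg/mL.

94.1 μg/mL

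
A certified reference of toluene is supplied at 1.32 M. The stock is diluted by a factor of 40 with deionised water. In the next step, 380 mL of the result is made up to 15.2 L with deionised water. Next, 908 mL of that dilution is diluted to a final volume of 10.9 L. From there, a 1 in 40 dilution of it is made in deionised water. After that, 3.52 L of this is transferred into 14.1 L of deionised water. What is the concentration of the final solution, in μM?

Overall dilution factor = 40 × 40 × 12.00 × 40 × 5.006 = 3.85 × 10⁶.
1.32 M / 3.85 × 10⁶ = 3.43 × 10⁻⁷ M = 0.343 μM.

0.343 μM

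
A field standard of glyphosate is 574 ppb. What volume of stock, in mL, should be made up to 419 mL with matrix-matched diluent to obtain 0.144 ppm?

105 mL

0.144 ppm = 144 ppb.
V₁ = C₂V₂/C₁ = 144 × 419 / 574 = 105 mL.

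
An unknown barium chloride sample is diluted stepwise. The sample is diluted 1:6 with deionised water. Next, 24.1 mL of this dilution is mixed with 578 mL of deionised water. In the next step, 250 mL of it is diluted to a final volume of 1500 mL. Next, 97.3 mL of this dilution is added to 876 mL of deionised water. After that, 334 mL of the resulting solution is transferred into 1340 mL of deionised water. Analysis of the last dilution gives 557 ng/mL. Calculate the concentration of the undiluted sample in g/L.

Overall dilution factor = 6 × 24.98 × 6 × 10.00 × 5.012 = 4.51 × 10⁴.
Original = 557 ng/mL × 4.51 × 10⁴ = 2.51 × 10⁷ ng/mL = 25.1 g/L.

25.1 g/L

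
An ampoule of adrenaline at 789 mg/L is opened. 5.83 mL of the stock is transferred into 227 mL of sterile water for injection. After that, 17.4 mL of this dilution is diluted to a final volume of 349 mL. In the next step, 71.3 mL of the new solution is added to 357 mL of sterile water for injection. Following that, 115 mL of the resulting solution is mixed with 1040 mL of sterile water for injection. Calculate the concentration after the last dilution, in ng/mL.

16.3 ng/mL

Overall dilution factor = 39.94 × 20.06 × 6.007 × 10.04 = 4.83 × 10⁴.
789 mg/L / 4.83 × 10⁴ = 0.0163 mg/L = 16.3 ng/mL.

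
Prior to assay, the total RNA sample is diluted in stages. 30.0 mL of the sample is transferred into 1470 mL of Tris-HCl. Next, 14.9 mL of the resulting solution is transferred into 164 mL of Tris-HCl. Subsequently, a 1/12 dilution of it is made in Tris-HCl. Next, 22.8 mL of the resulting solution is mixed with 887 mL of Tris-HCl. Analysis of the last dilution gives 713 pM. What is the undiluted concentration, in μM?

205 μM

Overall dilution factor = 50 × 12.01 × 12 × 39.90 = 2.87 × 10⁵.
Original = 713 pM × 2.87 × 10⁵ = 2.05 × 10⁸ pM = 205 μM.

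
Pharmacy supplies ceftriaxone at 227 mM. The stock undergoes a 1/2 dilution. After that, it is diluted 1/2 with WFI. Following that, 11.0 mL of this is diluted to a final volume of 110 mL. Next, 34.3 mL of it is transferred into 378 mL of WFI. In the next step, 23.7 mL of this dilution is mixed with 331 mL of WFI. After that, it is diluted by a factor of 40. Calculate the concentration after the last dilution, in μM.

Overall dilution factor = 2 × 2 × 10 × 12.02 × 14.97 × 40 = 2.88 × 10⁵.
227 mM / 2.88 × 10⁵ = 7.89 × 10⁻⁴ mM = 0.789 μM.

0.789 μM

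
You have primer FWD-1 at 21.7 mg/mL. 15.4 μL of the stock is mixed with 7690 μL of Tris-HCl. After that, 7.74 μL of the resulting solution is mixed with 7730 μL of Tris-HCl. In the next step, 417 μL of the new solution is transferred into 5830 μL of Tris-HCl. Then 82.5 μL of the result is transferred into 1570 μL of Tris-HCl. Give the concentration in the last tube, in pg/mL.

Overall dilution factor = 500.4 × 999.7 × 14.98 × 20.03 = 1.50 × 10⁸.
21.7 mg/mL / 1.50 × 10⁸ = 1.45 × 10⁻⁷ mg/mL = 145 pg/mL.

145 pg/mL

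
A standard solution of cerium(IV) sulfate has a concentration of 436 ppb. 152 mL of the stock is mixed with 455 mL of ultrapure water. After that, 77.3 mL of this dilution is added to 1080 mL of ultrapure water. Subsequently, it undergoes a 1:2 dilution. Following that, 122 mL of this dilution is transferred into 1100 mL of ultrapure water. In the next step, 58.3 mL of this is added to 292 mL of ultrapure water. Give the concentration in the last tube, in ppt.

60.6 ppt

Overall dilution factor = 3.993 × 14.97 × 2 × 10.02 × 6.009 = 7197.
436 ppb / 7197 = 0.0606 ppb = 60.6 ppt.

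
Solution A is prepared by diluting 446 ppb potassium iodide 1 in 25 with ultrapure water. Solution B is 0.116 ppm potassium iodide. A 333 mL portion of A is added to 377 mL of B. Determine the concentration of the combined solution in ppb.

70.0 ppb

C_A = 446 ppb / 25 = 17.8 ppb.
C_B = 0.116 ppm = 116 ppb.
C_mix = (C_A·V_A + C_B·V_B)/(V_A + V_B) = (17.8×333 + 116×377) / 710.0 = 70.0 ppb.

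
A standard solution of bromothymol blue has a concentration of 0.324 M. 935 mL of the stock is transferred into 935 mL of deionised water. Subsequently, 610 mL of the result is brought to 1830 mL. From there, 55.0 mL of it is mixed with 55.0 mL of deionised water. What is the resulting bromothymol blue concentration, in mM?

27.0 mM

Overall dilution factor = 2 × 3 × 2 = 12.0.
0.324 M / 12.0 = 0.0270 M = 27.0 mM.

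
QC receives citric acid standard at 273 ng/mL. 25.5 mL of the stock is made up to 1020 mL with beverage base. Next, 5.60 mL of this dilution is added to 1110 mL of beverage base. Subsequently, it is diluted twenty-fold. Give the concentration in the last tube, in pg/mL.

1.71 pg/mL

Overall dilution factor = 40 × 199.2 × 20 = 1.59 × 10⁵.
273 ng/mL / 1.59 × 10⁵ = 1.71 × 10⁻³ ng/mL = 1.71 pg/mL.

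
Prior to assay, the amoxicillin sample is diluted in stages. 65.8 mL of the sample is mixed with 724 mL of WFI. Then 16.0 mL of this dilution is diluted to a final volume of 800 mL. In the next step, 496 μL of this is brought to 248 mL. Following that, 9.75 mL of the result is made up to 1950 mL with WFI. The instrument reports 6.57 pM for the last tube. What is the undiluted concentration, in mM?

Overall dilution factor = 12.00 × 50 × 500 × 200 = 6.00 × 10⁷.
Original = 6.57 pM × 6.00 × 10⁷ = 3.94 × 10⁸ pM = 0.394 mM.

0.394 mM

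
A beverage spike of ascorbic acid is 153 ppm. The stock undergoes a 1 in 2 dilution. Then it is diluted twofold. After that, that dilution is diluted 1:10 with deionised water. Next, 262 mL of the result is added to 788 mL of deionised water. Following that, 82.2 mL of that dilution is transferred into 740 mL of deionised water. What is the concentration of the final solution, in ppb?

95.4 ppb

Overall dilution factor = 2 × 2 × 10 × 4.008 × 10.00 = 1603.
153 ppm / 1603 = 0.0954 ppm = 95.4 ppb.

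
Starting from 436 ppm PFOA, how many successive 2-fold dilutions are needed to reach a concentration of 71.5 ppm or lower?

3

Need 2ⁿ ≥ 6.10, so n ≥ log(6.10)/log(2) = 2.61.
Minimum whole steps: n = 3.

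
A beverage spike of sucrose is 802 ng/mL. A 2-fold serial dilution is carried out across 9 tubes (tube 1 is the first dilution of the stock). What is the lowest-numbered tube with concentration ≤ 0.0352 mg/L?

Tube n has concentration 802 ng/mL / 2ⁿ.
Need 2ⁿ ≥ 802 ng/mL / 0.0352 mg/L = 22.8, so n ≥ 4.51.
First such tube: n = 5.

tube 5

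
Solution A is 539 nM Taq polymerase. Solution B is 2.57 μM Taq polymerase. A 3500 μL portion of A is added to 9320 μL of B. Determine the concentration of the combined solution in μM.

C_B = 2.57 μM = 2570 nM.
C_mix = (C_A·V_A + C_B·V_B)/(V_A + V_B) = (539×3500 + 2570×9320) / 12820 = 2016 nM = 2.02 μM.

2.02 μM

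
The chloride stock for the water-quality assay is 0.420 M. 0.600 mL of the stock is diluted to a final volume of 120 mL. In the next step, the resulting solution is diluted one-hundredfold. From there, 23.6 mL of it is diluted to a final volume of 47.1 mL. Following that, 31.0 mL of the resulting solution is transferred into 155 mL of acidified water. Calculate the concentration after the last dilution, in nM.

1750 nM

Overall dilution factor = 200 × 100 × 1.996 × 6 = 2.39 × 10⁵.
0.420 M / 2.39 × 10⁵ = 1.75 × 10⁻⁶ M = 1750 nM.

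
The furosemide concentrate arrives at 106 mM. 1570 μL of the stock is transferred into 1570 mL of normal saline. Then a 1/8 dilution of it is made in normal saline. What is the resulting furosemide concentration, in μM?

Overall dilution factor = 1001 × 8 = 8008.
106 mM / 8008 = 0.0132 mM = 13.2 μM.

13.2 μM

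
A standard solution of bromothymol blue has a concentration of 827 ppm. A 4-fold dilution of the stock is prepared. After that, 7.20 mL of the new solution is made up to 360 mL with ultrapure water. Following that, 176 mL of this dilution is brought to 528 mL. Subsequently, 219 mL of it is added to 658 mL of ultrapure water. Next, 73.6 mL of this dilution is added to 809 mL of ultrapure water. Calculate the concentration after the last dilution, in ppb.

Overall dilution factor = 4 × 50 × 3 × 4.005 × 11.99 = 2.88 × 10⁴.
827 ppm / 2.88 × 10⁴ = 0.0287 ppm = 28.7 ppb.

28.7 ppb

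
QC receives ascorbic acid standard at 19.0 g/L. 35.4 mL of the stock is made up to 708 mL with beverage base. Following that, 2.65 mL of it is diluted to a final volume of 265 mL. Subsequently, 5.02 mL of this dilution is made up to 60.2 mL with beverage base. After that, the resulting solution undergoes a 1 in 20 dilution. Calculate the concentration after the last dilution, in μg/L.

39.6 μg/L

Overall dilution factor = 20 × 100 × 11.99 × 20 = 4.80 × 10⁵.
19.0 g/L / 4.80 × 10⁵ = 3.96 × 10⁻⁵ g/L = 39.6 μg/L.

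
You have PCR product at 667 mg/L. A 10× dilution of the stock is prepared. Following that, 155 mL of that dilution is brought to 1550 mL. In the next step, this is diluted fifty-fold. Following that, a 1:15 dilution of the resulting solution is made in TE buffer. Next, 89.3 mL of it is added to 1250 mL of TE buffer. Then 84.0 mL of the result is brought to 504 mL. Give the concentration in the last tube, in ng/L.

Overall dilution factor = 10 × 10 × 50 × 15 × 15.00 × 6 = 6.75 × 10⁶.
667 mg/L / 6.75 × 10⁶ = 9.88 × 10⁻⁵ mg/L = 98.8 ng/L.

98.8 ng/L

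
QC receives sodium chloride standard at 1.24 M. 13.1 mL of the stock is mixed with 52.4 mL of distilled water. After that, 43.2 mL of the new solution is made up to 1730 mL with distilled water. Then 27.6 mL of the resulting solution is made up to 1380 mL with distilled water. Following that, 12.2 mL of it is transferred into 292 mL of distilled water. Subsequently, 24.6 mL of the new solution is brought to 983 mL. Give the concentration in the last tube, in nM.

124 nM

Overall dilution factor = 5 × 40.05 × 50 × 24.93 × 39.96 = 9.98 × 10⁶.
1.24 M / 9.98 × 10⁶ = 1.24 × 10⁻⁷ M = 124 nM.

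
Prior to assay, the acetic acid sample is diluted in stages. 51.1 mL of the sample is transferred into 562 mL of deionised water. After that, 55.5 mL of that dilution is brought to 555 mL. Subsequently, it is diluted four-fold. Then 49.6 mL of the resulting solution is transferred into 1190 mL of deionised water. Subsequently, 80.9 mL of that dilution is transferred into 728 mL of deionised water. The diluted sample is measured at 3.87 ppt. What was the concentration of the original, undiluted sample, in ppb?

464 ppb

Overall dilution factor = 12.00 × 10 × 4 × 24.99 × 9.999 = 1.20 × 10⁵.
Original = 3.87 ppt × 1.20 × 10⁵ = 4.64 × 10⁵ ppt = 464 ppb.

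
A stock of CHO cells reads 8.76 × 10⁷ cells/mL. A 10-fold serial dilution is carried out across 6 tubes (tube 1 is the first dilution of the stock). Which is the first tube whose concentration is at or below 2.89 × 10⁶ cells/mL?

Tube n has concentration 8.76 × 10⁷ cells/mL / 10ⁿ.
Need 10ⁿ ≥ 8.76 × 10⁷ cells/mL / 2.89 × 10⁶ cells/mL = 30.3, so n ≥ 1.48.
First such tube: n = 2.

tube 2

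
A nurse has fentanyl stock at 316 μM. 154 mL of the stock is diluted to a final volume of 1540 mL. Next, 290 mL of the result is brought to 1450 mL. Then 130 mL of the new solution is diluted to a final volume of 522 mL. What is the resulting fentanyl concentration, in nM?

1570 nM

Overall dilution factor = 10 × 5 × 4.015 = 201.
316 μM / 201 = 1.57 μM = 1570 nM.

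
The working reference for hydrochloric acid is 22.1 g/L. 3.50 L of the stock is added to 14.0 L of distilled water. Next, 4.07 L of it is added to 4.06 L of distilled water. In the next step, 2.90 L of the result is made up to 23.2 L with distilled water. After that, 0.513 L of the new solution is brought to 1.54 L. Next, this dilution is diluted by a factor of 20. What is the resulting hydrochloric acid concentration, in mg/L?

Overall dilution factor = 5 × 1.998 × 8 × 3.002 × 20 = 4797.
22.1 g/L / 4797 = 4.61 × 10⁻³ g/L = 4.61 mg/L.

4.61 mg/L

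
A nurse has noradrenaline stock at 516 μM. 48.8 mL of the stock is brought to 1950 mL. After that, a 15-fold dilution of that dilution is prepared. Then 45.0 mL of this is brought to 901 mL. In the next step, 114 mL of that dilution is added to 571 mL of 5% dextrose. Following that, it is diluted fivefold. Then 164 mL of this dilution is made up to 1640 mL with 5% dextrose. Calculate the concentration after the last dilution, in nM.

Overall dilution factor = 39.96 × 15 × 20.02 × 6.009 × 5 × 10 = 3.61 × 10⁶.
516 μM / 3.61 × 10⁶ = 1.43 × 10⁻⁴ μM = 0.143 nM.

0.143 nM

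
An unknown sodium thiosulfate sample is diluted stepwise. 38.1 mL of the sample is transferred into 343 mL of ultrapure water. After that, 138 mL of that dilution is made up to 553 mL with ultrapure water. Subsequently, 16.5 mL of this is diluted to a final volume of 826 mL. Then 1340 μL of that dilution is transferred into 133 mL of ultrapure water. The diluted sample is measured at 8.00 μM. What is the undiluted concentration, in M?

Overall dilution factor = 10.00 × 4.007 × 50.06 × 100.3 = 2.01 × 10⁵.
Original = 8.00 μM × 2.01 × 10⁵ = 1.61 × 10⁶ μM = 1.61 M.

1.61 M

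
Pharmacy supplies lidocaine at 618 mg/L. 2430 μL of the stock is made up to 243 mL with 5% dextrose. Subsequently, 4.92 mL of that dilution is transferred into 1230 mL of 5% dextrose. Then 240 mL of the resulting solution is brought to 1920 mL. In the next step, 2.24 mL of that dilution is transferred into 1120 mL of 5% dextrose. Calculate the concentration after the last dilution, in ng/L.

6.14 ng/L

Overall dilution factor = 100 × 251 × 8 × 501 = 1.01 × 10⁸.
618 mg/L / 1.01 × 10⁸ = 6.14 × 10⁻⁶ mg/L = 6.14 ng/L.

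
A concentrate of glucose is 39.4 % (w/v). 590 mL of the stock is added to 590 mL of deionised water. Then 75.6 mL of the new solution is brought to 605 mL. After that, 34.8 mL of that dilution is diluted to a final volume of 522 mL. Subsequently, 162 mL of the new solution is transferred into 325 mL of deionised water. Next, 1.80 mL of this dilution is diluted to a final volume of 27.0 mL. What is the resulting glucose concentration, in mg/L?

Overall dilution factor = 2 × 8.003 × 15 × 3.006 × 15 = 1.08 × 10⁴.
39.4 % (w/v) / 1.08 × 10⁴ = 3.64 × 10⁻³ % (w/v) = 36.4 mg/L.

36.4 mg/L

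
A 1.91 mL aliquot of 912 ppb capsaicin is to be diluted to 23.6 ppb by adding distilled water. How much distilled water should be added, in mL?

71.9 mL

V₂ = C₁V₁/C₂ = 912 × 1.91 / 23.6 = 73.8 mL.
Diluent to add = V₂ − V₁ = 73.8 − 1.91 = 71.9 mL.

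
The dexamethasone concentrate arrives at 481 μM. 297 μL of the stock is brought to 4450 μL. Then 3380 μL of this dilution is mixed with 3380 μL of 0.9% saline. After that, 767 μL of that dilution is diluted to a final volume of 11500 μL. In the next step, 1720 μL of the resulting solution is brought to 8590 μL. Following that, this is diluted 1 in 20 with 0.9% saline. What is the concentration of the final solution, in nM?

Overall dilution factor = 14.98 × 2 × 14.99 × 4.994 × 20 = 4.49 × 10⁴.
481 μM / 4.49 × 10⁴ = 0.0107 μM = 10.7 nM.

10.7 nM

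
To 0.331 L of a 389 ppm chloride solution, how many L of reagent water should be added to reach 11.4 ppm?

11.0 L

V₂ = C₁V₁/C₂ = 389 × 0.331 / 11.4 = 11.3 L.
Diluent to add = V₂ − V₁ = 11.3 − 0.331 = 11.0 L.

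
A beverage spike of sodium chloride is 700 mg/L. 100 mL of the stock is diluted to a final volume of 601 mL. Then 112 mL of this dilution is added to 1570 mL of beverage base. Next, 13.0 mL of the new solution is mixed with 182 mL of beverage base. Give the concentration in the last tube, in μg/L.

517 μg/L

Overall dilution factor = 6.010 × 15.02 × 15 = 1354.
700 mg/L / 1354 = 0.517 mg/L = 517 μg/L.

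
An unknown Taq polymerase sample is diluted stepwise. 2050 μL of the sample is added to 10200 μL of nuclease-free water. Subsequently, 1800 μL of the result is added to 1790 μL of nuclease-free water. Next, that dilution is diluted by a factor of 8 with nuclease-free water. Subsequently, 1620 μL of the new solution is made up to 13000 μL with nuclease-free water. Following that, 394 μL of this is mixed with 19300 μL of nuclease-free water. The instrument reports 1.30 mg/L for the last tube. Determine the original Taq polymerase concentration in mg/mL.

Overall dilution factor = 5.976 × 1.994 × 8 × 8.025 × 49.98 = 3.82 × 10⁴.
Original = 1.30 mg/L × 3.82 × 10⁴ = 4.97 × 10⁴ mg/L = 49.7 mg/mL.

49.7 mg/mL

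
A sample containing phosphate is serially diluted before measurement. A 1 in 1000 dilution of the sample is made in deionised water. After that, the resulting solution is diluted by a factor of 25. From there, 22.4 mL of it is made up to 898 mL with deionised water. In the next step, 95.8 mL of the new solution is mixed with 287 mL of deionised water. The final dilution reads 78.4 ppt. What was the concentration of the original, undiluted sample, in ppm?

314 ppm

Overall dilution factor = 1000 × 25 × 40.09 × 3.996 = 4.00 × 10⁶.
Original = 78.4 ppt × 4.00 × 10⁶ = 3.14 × 10⁸ ppt = 314 ppm.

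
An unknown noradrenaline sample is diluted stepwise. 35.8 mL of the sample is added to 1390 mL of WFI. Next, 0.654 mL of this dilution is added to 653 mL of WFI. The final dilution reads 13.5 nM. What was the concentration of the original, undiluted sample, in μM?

537 μM

Overall dilution factor = 39.83 × 999.5 = 3.98 × 10⁴.
Original = 13.5 nM × 3.98 × 10⁴ = 5.37 × 10⁵ nM = 537 μM.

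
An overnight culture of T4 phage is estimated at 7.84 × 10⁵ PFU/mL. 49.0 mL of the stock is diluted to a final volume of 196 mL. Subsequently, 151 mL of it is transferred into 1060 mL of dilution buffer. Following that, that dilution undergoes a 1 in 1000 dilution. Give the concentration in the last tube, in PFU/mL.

24.4 PFU/mL

Overall dilution factor = 4 × 8.020 × 1000 = 3.21 × 10⁴.
7.84 × 10⁵ PFU/mL / 3.21 × 10⁴ = 24.4 PFU/mL.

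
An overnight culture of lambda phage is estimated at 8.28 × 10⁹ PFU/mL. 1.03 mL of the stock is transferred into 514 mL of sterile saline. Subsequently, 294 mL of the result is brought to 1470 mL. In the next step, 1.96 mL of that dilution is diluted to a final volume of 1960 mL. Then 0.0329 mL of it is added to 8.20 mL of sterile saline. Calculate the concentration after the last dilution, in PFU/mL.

Overall dilution factor = 500.0 × 5 × 1000 × 250.2 = 6.26 × 10⁸.
8.28 × 10⁹ PFU/mL / 6.26 × 10⁸ = 13.2 PFU/mL.

13.2 PFU/mL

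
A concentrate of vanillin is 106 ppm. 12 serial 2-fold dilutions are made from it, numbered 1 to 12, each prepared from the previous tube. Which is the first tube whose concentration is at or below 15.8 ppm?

tube 3

Tube n has concentration 106 ppm / 2ⁿ.
Need 2ⁿ ≥ 106 ppm / 15.8 ppm = 6.71, so n ≥ 2.75.
First such tube: n = 3.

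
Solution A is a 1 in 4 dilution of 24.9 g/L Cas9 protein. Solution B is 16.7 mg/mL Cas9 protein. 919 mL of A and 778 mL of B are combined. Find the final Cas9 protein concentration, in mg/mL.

C_A = 24.9 g/L / 4 = 6.22 g/L.
C_B = 16.7 mg/mL = 16.7 g/L.
C_mix = (C_A·V_A + C_B·V_B)/(V_A + V_B) = (6.22×919 + 16.7×778) / 1697 = 11.0 g/L = 11.0 mg/mL.

11.0 mg/mL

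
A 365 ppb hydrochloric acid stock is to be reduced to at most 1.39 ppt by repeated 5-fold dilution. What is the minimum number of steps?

Need 5ⁿ ≥ 2.63 × 10⁵, so n ≥ log(2.63 × 10⁵)/log(5) = 7.75.
Minimum whole steps: n = 8.

8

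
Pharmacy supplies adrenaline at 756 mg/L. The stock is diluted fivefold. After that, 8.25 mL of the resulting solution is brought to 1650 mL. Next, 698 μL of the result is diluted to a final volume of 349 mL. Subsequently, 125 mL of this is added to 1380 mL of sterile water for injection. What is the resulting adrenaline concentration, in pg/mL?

Overall dilution factor = 5 × 200 × 500 × 12.04 = 6.02 × 10⁶.
756 mg/L / 6.02 × 10⁶ = 1.26 × 10⁻⁴ mg/L = 126 pg/mL.

126 pg/mL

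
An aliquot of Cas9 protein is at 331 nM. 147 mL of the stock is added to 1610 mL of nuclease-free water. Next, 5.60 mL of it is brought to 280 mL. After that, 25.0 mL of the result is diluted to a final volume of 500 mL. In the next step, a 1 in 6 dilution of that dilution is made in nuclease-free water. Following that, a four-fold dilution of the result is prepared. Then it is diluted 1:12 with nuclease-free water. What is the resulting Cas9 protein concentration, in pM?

Overall dilution factor = 11.95 × 50 × 20 × 6 × 4 × 12 = 3.44 × 10⁶.
331 nM / 3.44 × 10⁶ = 9.62 × 10⁻⁵ nM = 0.0962 pM.

0.0962 pM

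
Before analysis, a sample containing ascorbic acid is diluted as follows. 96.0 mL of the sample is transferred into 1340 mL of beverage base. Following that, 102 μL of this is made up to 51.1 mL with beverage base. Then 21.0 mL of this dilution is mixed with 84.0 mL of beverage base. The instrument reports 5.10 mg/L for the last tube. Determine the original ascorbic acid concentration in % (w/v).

19.1 % (w/v)

Overall dilution factor = 14.96 × 501.0 × 5 = 3.75 × 10⁴.
Original = 5.10 mg/L × 3.75 × 10⁴ = 1.91 × 10⁵ mg/L = 19.1 % (w/v).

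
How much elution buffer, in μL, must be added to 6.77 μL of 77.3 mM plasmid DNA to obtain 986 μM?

986 μM = 0.986 mM.
V₂ = C₁V₁/C₂ = 77.3 × 6.77 / 0.986 = 531 μL.
Diluent to add = V₂ − V₁ = 531 − 6.77 = 524 μL.

524 μL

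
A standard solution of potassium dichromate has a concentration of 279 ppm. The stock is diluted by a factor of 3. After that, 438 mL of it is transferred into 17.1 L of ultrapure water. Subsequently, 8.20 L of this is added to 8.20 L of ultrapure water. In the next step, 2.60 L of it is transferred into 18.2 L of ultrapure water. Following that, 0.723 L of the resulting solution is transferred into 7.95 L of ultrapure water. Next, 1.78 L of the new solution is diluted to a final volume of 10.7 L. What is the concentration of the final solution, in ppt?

2010 ppt

Overall dilution factor = 3 × 40.04 × 2 × 8 × 12.00 × 6.011 = 1.39 × 10⁵.
279 ppm / 1.39 × 10⁵ = 2.01 × 10⁻³ ppm = 2010 ppt.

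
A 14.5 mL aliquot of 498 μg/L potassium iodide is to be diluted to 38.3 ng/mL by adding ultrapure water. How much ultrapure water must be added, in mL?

38.3 ng/mL = 38.3 μg/L.
V₂ = C₁V₁/C₂ = 498 × 14.5 / 38.3 = 189 mL.
Diluent to add = V₂ − V₁ = 189 − 14.5 = 174 mL.

174 mL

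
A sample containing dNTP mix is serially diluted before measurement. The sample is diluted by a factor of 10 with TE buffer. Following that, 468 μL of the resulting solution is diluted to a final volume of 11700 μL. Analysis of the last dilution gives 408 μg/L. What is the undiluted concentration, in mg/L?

102 mg/L

Overall dilution factor = 10 × 25 = 250.
Original = 408 μg/L × 250 = 1.02 × 10⁵ μg/L = 102 mg/L.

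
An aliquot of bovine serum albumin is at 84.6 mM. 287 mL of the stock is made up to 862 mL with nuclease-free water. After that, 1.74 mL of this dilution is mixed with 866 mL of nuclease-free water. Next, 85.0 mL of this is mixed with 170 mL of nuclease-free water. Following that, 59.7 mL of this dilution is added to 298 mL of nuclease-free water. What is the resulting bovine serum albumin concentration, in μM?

Overall dilution factor = 3.003 × 498.7 × 3 × 5.992 = 2.69 × 10⁴.
84.6 mM / 2.69 × 10⁴ = 3.14 × 10⁻³ mM = 3.14 μM.

3.14 μM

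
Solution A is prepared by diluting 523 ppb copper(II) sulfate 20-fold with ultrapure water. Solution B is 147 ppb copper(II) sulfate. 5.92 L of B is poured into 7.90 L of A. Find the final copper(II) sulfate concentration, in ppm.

0.0779 ppm

C_A = 523 ppb / 20 = 26.1 ppb.
C_mix = (C_A·V_A + C_B·V_B)/(V_A + V_B) = (26.1×7.90 + 147×5.92) / 13.82 = 77.9 ppb = 0.0779 ppm.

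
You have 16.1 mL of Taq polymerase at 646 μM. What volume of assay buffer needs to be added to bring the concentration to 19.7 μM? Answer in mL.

512 mL

V₂ = C₁V₁/C₂ = 646 × 16.1 / 19.7 = 528 mL.
Diluent to add = V₂ − V₁ = 528 − 16.1 = 512 mL.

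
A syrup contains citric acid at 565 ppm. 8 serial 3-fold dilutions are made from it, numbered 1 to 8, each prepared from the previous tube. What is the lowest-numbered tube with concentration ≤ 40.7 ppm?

Tube n has concentration 565 ppm / 3ⁿ.
Need 3ⁿ ≥ 565 ppm / 40.7 ppm = 13.9, so n ≥ 2.39.
First such tube: n = 3.

tube 3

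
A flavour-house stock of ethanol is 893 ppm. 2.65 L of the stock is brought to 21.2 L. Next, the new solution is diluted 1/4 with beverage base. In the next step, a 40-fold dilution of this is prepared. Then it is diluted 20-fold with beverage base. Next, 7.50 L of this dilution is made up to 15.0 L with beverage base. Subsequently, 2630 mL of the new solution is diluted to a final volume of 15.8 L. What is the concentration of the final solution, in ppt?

2900 ppt

Overall dilution factor = 8 × 4 × 40 × 20 × 2 × 6.008 = 3.08 × 10⁵.
893 ppm / 3.08 × 10⁵ = 2.90 × 10⁻³ ppm = 2900 ppt.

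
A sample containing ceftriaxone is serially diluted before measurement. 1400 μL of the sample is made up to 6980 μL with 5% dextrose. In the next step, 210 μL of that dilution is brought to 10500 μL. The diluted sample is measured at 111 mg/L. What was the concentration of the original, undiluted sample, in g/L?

Overall dilution factor = 4.986 × 50 = 249.
Original = 111 mg/L × 249 = 2.77 × 10⁴ mg/L = 27.7 g/L.

27.7 g/L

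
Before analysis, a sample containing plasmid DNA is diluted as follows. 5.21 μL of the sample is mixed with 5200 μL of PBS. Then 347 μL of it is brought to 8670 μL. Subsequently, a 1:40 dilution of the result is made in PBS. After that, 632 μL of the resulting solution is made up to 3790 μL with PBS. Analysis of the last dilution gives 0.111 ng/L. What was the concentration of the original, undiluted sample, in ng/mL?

665 ng/mL

Overall dilution factor = 999.1 × 24.99 × 40 × 5.997 = 5.99 × 10⁶.
Original = 0.111 ng/L × 5.99 × 10⁶ = 6.65 × 10⁵ ng/L = 665 ng/mL.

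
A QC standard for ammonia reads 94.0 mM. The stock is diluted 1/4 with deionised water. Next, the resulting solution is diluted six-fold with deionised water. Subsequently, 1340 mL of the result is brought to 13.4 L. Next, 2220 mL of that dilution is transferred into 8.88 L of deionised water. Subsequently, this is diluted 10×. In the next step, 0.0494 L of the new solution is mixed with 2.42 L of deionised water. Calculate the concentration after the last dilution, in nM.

157 nM

Overall dilution factor = 4 × 6 × 10 × 5 × 10 × 49.99 = 6.00 × 10⁵.
94.0 mM / 6.00 × 10⁵ = 1.57 × 10⁻⁴ mM = 157 nM.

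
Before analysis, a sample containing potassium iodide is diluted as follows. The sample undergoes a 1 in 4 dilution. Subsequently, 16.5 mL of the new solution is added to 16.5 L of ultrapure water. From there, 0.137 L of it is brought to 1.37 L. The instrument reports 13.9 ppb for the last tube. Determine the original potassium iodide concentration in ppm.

557 ppm

Overall dilution factor = 4 × 1001 × 10 = 4.00 × 10⁴.
Original = 13.9 ppb × 4.00 × 10⁴ = 5.57 × 10⁵ ppb = 557 ppm.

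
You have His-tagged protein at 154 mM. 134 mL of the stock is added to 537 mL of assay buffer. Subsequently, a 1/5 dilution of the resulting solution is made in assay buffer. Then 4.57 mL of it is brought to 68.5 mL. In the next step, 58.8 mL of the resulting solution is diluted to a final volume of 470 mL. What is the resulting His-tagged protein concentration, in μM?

Overall dilution factor = 5.007 × 5 × 14.99 × 7.993 = 3000.
154 mM / 3000 = 0.0513 mM = 51.3 μM.

51.3 μM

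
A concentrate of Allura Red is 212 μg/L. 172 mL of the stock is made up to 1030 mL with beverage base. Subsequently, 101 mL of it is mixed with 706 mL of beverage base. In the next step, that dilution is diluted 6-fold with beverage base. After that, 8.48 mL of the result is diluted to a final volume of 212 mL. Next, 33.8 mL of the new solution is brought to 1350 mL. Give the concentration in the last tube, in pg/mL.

Overall dilution factor = 5.988 × 7.990 × 6 × 25 × 39.94 = 2.87 × 10⁵.
212 μg/L / 2.87 × 10⁵ = 7.40 × 10⁻⁴ μg/L = 0.740 pg/mL.

0.740 pg/mL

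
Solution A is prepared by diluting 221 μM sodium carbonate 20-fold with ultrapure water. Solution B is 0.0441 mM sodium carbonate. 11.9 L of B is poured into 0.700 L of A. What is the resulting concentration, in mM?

C_A = 221 μM / 20 = 11.0 μM.
C_B = 0.0441 mM = 44.1 μM.
C_mix = (C_A·V_A + C_B·V_B)/(V_A + V_B) = (11.0×0.700 + 44.1×11.9) / 12.60 = 42.3 μM = 0.0423 mM.

0.0423 mM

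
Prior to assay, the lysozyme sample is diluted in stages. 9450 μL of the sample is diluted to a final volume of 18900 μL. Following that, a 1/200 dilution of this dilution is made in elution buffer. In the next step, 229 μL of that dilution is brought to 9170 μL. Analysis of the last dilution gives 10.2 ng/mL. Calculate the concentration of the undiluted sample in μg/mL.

163 μg/mL

Overall dilution factor = 2 × 200 × 40.04 = 1.60 × 10⁴.
Original = 10.2 ng/mL × 1.60 × 10⁴ = 1.63 × 10⁵ ng/mL = 163 μg/mL.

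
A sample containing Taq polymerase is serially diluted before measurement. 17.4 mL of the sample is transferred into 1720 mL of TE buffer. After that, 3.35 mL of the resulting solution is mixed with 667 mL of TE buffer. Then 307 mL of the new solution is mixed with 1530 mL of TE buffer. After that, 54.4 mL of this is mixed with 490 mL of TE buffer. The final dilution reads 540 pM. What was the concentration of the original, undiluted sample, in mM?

0.646 mM

Overall dilution factor = 99.85 × 200.1 × 5.984 × 10.01 = 1.20 × 10⁶.
Original = 540 pM × 1.20 × 10⁶ = 6.46 × 10⁸ pM = 0.646 mM.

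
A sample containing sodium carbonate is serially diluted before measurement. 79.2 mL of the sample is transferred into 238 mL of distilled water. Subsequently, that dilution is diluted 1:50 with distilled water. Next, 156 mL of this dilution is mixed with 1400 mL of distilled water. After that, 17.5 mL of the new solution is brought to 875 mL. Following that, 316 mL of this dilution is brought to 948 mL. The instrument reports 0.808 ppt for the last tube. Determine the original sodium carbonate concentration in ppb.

Overall dilution factor = 4.005 × 50 × 9.974 × 50 × 3 = 3.00 × 10⁵.
Original = 0.808 ppt × 3.00 × 10⁵ = 2.42 × 10⁵ ppt = 242 ppb.

242 ppb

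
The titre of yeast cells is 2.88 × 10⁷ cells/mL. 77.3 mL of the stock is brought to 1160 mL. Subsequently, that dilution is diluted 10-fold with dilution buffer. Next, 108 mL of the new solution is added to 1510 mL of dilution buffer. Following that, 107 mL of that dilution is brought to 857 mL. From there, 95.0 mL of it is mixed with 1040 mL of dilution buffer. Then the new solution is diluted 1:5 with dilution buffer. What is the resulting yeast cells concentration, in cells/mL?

Overall dilution factor = 15.01 × 10 × 14.98 × 8.009 × 11.95 × 5 = 1.08 × 10⁶.
2.88 × 10⁷ cells/mL / 1.08 × 10⁶ = 26.8 cells/mL.

26.8 cells/mL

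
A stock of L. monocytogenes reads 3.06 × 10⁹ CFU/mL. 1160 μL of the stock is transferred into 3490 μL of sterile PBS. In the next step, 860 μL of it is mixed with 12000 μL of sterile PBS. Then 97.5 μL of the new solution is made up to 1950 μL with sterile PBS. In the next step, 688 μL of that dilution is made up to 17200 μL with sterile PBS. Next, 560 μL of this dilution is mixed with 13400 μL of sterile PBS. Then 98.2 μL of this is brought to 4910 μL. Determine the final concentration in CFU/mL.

81.9 CFU/mL

Overall dilution factor = 4.009 × 14.95 × 20 × 25 × 24.93 × 50 = 3.74 × 10⁷.
3.06 × 10⁹ CFU/mL / 3.74 × 10⁷ = 81.9 CFU/mL.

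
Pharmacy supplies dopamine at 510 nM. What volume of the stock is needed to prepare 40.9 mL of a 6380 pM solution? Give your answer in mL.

0.512 mL

6380 pM = 6.38 nM.
V₁ = C₂V₂/C₁ = 6.38 × 40.9 / 510 = 0.512 mL.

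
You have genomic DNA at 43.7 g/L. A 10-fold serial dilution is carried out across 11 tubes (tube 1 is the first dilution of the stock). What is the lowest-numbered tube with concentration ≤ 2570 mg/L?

tube 2

Tube n has concentration 43.7 g/L / 10ⁿ.
Need 10ⁿ ≥ 43.7 g/L / 2570 mg/L = 17.0, so n ≥ 1.23.
First such tube: n = 2.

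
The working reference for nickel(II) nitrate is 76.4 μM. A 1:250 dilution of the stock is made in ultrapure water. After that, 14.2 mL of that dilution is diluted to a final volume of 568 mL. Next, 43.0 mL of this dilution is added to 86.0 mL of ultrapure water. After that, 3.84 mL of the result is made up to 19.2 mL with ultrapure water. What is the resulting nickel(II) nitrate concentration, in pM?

509 pM

Overall dilution factor = 250 × 40 × 3 × 5 = 1.50 × 10⁵.
76.4 μM / 1.50 × 10⁵ = 5.09 × 10⁻⁴ μM = 509 pM.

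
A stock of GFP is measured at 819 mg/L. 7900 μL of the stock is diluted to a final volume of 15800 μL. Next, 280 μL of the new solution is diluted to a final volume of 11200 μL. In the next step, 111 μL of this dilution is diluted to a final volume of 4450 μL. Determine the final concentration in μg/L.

255 μg/L

Overall dilution factor = 2 × 40 × 40.09 = 3207.
819 mg/L / 3207 = 0.255 mg/L = 255 μg/L.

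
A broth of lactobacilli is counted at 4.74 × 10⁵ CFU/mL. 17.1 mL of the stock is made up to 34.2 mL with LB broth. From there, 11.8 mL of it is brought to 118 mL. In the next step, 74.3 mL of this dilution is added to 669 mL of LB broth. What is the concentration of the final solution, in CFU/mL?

Overall dilution factor = 2 × 10 × 10.00 = 200.
4.74 × 10⁵ CFU/mL / 200 = 2370 CFU/mL.

2370 CFU/mL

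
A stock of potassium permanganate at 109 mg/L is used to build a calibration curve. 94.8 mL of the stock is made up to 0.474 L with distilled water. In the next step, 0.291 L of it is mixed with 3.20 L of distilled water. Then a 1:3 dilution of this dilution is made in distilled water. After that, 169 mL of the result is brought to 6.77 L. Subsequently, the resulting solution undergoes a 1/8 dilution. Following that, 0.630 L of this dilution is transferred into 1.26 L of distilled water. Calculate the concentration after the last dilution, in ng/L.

Overall dilution factor = 5 × 12.00 × 3 × 40.06 × 8 × 3 = 1.73 × 10⁵.
109 mg/L / 1.73 × 10⁵ = 6.30 × 10⁻⁴ mg/L = 630 ng/L.

630 ng/L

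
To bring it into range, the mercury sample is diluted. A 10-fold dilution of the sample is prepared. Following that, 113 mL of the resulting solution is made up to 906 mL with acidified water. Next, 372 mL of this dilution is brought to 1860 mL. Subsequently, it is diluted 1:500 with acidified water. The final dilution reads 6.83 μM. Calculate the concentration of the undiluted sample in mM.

Overall dilution factor = 10 × 8.018 × 5 × 500 = 2.00 × 10⁵.
Original = 6.83 μM × 2.00 × 10⁵ = 1.37 × 10⁶ μM = 1370 mM.

1370 mM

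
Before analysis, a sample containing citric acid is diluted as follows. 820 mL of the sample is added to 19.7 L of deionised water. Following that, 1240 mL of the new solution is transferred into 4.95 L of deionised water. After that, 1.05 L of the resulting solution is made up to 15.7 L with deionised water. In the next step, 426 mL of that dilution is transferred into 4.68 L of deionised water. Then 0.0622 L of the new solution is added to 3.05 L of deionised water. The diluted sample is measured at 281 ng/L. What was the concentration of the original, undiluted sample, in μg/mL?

315 μg/mL

Overall dilution factor = 25.02 × 4.992 × 14.95 × 11.99 × 50.04 = 1.12 × 10⁶.
Original = 281 ng/L × 1.12 × 10⁶ = 3.15 × 10⁸ ng/L = 315 μg/mL.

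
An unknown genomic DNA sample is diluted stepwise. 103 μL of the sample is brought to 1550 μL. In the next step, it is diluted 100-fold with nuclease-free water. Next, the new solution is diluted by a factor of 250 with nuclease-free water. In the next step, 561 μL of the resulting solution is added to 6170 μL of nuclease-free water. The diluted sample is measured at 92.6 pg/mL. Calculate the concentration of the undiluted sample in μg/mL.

418 μg/mL

Overall dilution factor = 15.05 × 100 × 250 × 12.00 = 4.51 × 10⁶.
Original = 92.6 pg/mL × 4.51 × 10⁶ = 4.18 × 10⁸ pg/mL = 418 μg/mL.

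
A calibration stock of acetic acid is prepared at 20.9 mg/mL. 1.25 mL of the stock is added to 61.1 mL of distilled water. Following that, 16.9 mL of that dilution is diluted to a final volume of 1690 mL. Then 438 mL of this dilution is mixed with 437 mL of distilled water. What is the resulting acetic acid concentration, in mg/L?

Overall dilution factor = 49.88 × 100 × 1.998 = 9965.
20.9 mg/mL / 9965 = 2.10 × 10⁻³ mg/mL = 2.10 mg/L.

2.10 mg/L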